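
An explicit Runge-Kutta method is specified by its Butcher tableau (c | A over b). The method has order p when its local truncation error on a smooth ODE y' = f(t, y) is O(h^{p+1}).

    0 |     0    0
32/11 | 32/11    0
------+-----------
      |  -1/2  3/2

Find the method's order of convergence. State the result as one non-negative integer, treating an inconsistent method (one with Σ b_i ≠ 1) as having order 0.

b = (-1/2, 3/2)
c = (0, 32/11)
Σ b_i: (-1/2)·1 + 3/2·1 = 1 ✓
b·c: 3/2·32/11 = 48/11 ≠ 1/2 ⇒ order 1.

1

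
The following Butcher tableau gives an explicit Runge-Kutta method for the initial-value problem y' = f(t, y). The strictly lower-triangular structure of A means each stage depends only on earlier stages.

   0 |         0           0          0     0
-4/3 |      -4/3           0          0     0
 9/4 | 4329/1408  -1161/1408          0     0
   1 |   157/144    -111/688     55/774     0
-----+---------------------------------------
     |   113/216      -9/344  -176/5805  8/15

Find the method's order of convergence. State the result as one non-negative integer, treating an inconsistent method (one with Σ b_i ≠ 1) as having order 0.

4

b = (113/216, -9/344, -176/5805, 8/15)
c = (0, -4/3, 9/4, 1)
Ac = (0, 0, 387/352, 3/8)
Σ b_i: 113/216·1 + (-9/344)·1 + (-176/5805)·1 + 8/15·1 = 1 ✓
b·c: (-9/344)·(-4/3) + (-176/5805)·9/4 + 8/15·1 = 1/2 ✓
b·c²: (-9/344)·16/9 + (-176/5805)·81/16 + 8/15·1 = 1/3 ✓
b·Ac: (-176/5805)·387/352 + 8/15·3/8 = 1/6 ✓
b·c³: (-9/344)·(-64/27) + (-176/5805)·729/64 + 8/15·1 = 1/4 ✓
b·(c∘Ac): (-176/5805)·3483/1408 + 8/15·3/8 = 1/8 ✓
b·Ac²: (-176/5805)·(-129/88) + 8/15·7/96 = 1/12 ✓
b·A²c: 8/15·5/64 = 1/24 ✓; 4 stages ⇒ order 4.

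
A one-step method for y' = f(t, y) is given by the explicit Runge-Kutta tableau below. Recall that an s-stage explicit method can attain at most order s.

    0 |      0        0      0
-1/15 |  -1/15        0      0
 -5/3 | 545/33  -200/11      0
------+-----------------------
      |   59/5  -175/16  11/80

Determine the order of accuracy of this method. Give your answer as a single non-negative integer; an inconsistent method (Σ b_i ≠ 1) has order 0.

3

b = (59/5, -175/16, 11/80)
c = (0, -1/15, -5/3)
Ac = (0, 0, 40/33)
Σ b_i: 59/5·1 + (-175/16)·1 + 11/80·1 = 1 ✓
b·c: (-175/16)·(-1/15) + 11/80·(-5/3) = 1/2 ✓
b·c²: (-175/16)·1/225 + 11/80·25/9 = 1/3 ✓
b·Ac: 11/80·40/33 = 1/6 ✓; 3 stages ⇒ order 3.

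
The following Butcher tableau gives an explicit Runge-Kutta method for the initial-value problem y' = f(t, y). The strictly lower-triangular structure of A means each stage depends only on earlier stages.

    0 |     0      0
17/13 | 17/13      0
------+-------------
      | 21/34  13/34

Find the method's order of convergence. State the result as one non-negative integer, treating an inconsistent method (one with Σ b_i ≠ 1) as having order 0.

b = (21/34, 13/34)
c = (0, 17/13)
Σ b_i: 21/34·1 + 13/34·1 = 1 ✓
b·c: 13/34·17/13 = 1/2 ✓; 2 stages ⇒ order 2.

2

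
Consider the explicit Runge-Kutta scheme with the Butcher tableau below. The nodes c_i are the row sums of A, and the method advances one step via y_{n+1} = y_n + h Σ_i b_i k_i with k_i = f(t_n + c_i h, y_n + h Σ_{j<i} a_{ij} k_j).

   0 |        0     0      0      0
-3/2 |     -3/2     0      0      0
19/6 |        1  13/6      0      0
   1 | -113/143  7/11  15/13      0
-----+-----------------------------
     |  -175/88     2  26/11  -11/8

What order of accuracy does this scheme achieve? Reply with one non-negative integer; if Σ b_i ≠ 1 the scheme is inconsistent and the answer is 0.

b = (-175/88, 2, 26/11, -11/8)
c = (0, -3/2, 19/6, 1)
Ac = (0, 0, -13/4, 386/143)
Σ b_i: (-175/88)·1 + 2·1 + 26/11·1 + (-11/8)·1 = 1 ✓
b·c: 2·(-3/2) + 26/11·19/6 + (-11/8)·1 = 821/264 ≠ 1/2 ⇒ order 1.

1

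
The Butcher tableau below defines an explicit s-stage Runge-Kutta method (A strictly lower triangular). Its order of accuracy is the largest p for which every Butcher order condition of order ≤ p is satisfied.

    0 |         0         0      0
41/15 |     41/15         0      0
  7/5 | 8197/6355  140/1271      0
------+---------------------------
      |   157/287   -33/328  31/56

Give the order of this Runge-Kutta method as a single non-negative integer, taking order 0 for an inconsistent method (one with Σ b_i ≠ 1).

3

b = (157/287, -33/328, 31/56)
c = (0, 41/15, 7/5)
Ac = (0, 0, 28/93)
Σ b_i: 157/287·1 + (-33/328)·1 + 31/56·1 = 1 ✓
b·c: (-33/328)·41/15 + 31/56·7/5 = 1/2 ✓
b·c²: (-33/328)·1681/225 + 31/56·49/25 = 1/3 ✓
b·Ac: 31/56·28/93 = 1/6 ✓; 3 stages ⇒ order 3.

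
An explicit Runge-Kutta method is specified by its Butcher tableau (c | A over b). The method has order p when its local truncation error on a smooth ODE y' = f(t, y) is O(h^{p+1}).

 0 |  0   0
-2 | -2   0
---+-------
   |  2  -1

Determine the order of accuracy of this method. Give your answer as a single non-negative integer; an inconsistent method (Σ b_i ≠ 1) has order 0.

1

b = (2, -1)
c = (0, -2)
Σ b_i: 2·1 + (-1)·1 = 1 ✓
b·c: (-1)·(-2) = 2 ≠ 1/2 ⇒ order 1.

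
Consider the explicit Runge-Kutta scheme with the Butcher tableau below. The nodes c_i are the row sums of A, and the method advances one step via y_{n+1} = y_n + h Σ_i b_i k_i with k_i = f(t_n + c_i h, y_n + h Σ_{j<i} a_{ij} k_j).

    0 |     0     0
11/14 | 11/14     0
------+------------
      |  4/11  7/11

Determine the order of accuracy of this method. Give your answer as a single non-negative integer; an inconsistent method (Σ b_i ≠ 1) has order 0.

b = (4/11, 7/11)
c = (0, 11/14)
Σ b_i: 4/11·1 + 7/11·1 = 1 ✓
b·c: 7/11·11/14 = 1/2 ✓; 2 stages ⇒ order 2.

2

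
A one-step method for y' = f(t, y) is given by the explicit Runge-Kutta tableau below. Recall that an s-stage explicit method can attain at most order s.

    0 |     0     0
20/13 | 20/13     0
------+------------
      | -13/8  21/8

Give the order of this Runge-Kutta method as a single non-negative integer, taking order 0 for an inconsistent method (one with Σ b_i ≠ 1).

1

b = (-13/8, 21/8)
c = (0, 20/13)
Σ b_i: (-13/8)·1 + 21/8·1 = 1 ✓
b·c: 21/8·20/13 = 105/26 ≠ 1/2 ⇒ order 1.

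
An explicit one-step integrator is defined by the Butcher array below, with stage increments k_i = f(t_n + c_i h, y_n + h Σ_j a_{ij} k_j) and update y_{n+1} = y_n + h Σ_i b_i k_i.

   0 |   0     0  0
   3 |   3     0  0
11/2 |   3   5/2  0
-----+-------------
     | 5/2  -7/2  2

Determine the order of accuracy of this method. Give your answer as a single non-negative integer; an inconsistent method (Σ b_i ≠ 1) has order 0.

2

b = (5/2, -7/2, 2)
c = (0, 3, 11/2)
Ac = (0, 0, 15/2)
Σ b_i: 5/2·1 + (-7/2)·1 + 2·1 = 1 ✓
b·c: (-7/2)·3 + 2·11/2 = 1/2 ✓
b·c²: (-7/2)·9 + 2·121/4 = 29 ≠ 1/3 ⇒ order 2.
b·Ac: 2·15/2 = 15 ≠ 1/6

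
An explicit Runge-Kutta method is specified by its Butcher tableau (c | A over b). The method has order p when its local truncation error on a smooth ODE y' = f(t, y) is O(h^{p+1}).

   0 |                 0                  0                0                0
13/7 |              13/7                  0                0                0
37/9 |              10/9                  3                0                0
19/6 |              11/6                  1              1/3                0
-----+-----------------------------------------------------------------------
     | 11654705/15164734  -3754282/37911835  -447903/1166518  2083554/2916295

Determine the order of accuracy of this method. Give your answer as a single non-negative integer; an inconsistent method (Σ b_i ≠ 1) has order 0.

3

b = (11654705/15164734, -3754282/37911835, -447903/1166518, 2083554/2916295)
c = (0, 13/7, 37/9, 19/6)
Ac = (0, 0, 39/7, 610/189)
Σ b_i: 11654705/15164734·1 + (-3754282/37911835)·1 + (-447903/1166518)·1 + 2083554/2916295·1 = 1 ✓
b·c: (-3754282/37911835)·13/7 + (-447903/1166518)·37/9 + 2083554/2916295·19/6 = 1/2 ✓
b·c²: (-3754282/37911835)·169/49 + (-447903/1166518)·1369/81 + 2083554/2916295·361/36 = 1/3 ✓
b·Ac: (-447903/1166518)·39/7 + 2083554/2916295·610/189 = 1/6 ✓
b·c³: (-3754282/37911835)·2197/343 + (-447903/1166518)·50653/729 + 2083554/2916295·6859/216 = -2039875165/440943804 ≠ 1/4 ⇒ order 3.
b·(c∘Ac): (-447903/1166518)·481/21 + 2083554/2916295·5795/567 = -109693121/73490634 ≠ 1/8
b·Ac²: (-447903/1166518)·507/49 + 2083554/2916295·108148/11907 = 2773871563/1102359510 ≠ 1/12
b·A²c: 2083554/2916295·13/7 = 27086202/20414065 ≠ 1/24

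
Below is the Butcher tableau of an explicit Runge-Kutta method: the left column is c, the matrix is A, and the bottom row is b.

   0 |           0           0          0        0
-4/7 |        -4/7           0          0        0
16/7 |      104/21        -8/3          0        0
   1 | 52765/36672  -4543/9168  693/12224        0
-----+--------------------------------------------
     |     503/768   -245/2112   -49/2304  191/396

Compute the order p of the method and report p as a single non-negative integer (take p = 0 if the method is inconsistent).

4

b = (503/768, -245/2112, -49/2304, 191/396)
c = (0, -4/7, 16/7, 1)
Ac = (0, 0, 32/21, 473/1146)
Σ b_i: 503/768·1 + (-245/2112)·1 + (-49/2304)·1 + 191/396·1 = 1 ✓
b·c: (-245/2112)·(-4/7) + (-49/2304)·16/7 + 191/396·1 = 1/2 ✓
b·c²: (-245/2112)·16/49 + (-49/2304)·256/49 + 191/396·1 = 1/3 ✓
b·Ac: (-49/2304)·32/21 + 191/396·473/1146 = 1/6 ✓
b·c³: (-245/2112)·(-64/343) + (-49/2304)·4096/343 + 191/396·1 = 1/4 ✓
b·(c∘Ac): (-49/2304)·512/147 + 191/396·473/1146 = 1/8 ✓
b·Ac²: (-49/2304)·(-128/147) + 191/396·77/573 = 1/12 ✓
b·A²c: 191/396·33/382 = 1/24 ✓; 4 stages ⇒ order 4.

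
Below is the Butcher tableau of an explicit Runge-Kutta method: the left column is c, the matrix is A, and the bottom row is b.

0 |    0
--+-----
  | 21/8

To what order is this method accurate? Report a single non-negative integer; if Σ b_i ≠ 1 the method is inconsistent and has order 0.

b = (21/8)
c = (0)
Σ b_i: 21/8·1 = 21/8 ≠ 1 ⇒ order 0.

0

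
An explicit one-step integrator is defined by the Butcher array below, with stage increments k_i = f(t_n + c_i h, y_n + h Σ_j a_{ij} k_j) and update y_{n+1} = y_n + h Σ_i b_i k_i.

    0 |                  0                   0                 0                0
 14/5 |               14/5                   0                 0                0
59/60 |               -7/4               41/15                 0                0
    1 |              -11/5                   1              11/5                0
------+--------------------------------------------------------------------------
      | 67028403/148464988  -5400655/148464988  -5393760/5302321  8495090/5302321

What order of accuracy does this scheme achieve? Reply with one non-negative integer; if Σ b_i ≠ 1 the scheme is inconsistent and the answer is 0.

3

b = (67028403/148464988, -5400655/148464988, -5393760/5302321, 8495090/5302321)
c = (0, 14/5, 59/60, 1)
Ac = (0, 0, 574/75, 1489/300)
Σ b_i: 67028403/148464988·1 + (-5400655/148464988)·1 + (-5393760/5302321)·1 + 8495090/5302321·1 = 1 ✓
b·c: (-5400655/148464988)·14/5 + (-5393760/5302321)·59/60 + 8495090/5302321·1 = 1/2 ✓
b·c²: (-5400655/148464988)·196/25 + (-5393760/5302321)·3481/3600 + 8495090/5302321·1 = 1/3 ✓
b·Ac: (-5393760/5302321)·574/75 + 8495090/5302321·1489/300 = 1/6 ✓
b·c³: (-5400655/148464988)·2744/125 + (-5393760/5302321)·205379/216000 + 8495090/5302321·1 = -390404407/2386044450 ≠ 1/4 ⇒ order 3.
b·(c∘Ac): (-5393760/5302321)·16933/2250 + 8495090/5302321·1489/300 = 78586211/265116050 ≠ 1/8
b·Ac²: (-5393760/5302321)·8036/375 + 8495090/5302321·179411/18000 = -55641166529/9544177800 ≠ 1/12
b·A²c: 8495090/5302321·6314/375 = 10727599652/397674075 ≠ 1/24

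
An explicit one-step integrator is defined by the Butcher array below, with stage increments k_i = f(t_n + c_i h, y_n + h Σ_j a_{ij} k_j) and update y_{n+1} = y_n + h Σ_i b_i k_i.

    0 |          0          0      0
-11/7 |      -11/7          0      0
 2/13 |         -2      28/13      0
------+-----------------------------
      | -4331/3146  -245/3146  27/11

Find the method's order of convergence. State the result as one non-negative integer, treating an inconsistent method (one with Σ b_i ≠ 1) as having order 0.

2

b = (-4331/3146, -245/3146, 27/11)
c = (0, -11/7, 2/13)
Ac = (0, 0, -44/13)
Σ b_i: (-4331/3146)·1 + (-245/3146)·1 + 27/11·1 = 1 ✓
b·c: (-245/3146)·(-11/7) + 27/11·2/13 = 1/2 ✓
b·c²: (-245/3146)·121/49 + 27/11·4/169 = -499/3718 ≠ 1/3 ⇒ order 2.
b·Ac: 27/11·(-44/13) = -108/13 ≠ 1/6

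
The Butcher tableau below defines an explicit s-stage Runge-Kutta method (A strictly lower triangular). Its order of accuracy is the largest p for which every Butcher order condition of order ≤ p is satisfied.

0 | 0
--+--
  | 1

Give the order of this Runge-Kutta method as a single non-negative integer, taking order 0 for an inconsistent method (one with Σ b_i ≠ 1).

b = (1)
c = (0)
Σ b_i: 1·1 = 1 ✓; 1 stage ⇒ order 1.

1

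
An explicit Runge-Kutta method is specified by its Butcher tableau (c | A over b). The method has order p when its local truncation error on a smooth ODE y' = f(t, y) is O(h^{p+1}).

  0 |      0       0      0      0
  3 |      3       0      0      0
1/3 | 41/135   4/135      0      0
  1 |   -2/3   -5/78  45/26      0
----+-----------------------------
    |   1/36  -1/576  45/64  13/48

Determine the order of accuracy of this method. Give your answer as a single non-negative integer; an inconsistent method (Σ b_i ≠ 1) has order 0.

4

b = (1/36, -1/576, 45/64, 13/48)
c = (0, 3, 1/3, 1)
Ac = (0, 0, 4/45, 5/13)
Σ b_i: 1/36·1 + (-1/576)·1 + 45/64·1 + 13/48·1 = 1 ✓
b·c: (-1/576)·3 + 45/64·1/3 + 13/48·1 = 1/2 ✓
b·c²: (-1/576)·9 + 45/64·1/9 + 13/48·1 = 1/3 ✓
b·Ac: 45/64·4/45 + 13/48·5/13 = 1/6 ✓
b·c³: (-1/576)·27 + 45/64·1/27 + 13/48·1 = 1/4 ✓
b·(c∘Ac): 45/64·4/135 + 13/48·5/13 = 1/8 ✓
b·Ac²: 45/64·4/15 + 13/48·(-5/13) = 1/12 ✓
b·A²c: 13/48·2/13 = 1/24 ✓; 4 stages ⇒ order 4.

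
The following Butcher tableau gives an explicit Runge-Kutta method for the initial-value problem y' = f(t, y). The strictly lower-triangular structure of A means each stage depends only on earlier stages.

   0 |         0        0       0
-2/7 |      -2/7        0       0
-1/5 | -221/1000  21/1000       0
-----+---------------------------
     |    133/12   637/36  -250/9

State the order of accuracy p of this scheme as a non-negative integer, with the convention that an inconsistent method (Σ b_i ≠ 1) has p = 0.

b = (133/12, 637/36, -250/9)
c = (0, -2/7, -1/5)
Ac = (0, 0, -3/500)
Σ b_i: 133/12·1 + 637/36·1 + (-250/9)·1 = 1 ✓
b·c: 637/36·(-2/7) + (-250/9)·(-1/5) = 1/2 ✓
b·c²: 637/36·4/49 + (-250/9)·1/25 = 1/3 ✓
b·Ac: (-250/9)·(-3/500) = 1/6 ✓; 3 stages ⇒ order 3.

3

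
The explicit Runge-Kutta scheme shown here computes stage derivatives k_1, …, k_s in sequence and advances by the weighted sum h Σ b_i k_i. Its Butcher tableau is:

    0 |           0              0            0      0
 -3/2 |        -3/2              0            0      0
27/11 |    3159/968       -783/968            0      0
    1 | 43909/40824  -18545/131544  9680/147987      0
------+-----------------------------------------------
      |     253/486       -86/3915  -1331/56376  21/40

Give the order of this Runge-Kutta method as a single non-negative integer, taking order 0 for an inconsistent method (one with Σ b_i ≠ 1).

4

b = (253/486, -86/3915, -1331/56376, 21/40)
c = (0, -3/2, 27/11, 1)
Ac = (0, 0, 2349/1936, 125/336)
Σ b_i: 253/486·1 + (-86/3915)·1 + (-1331/56376)·1 + 21/40·1 = 1 ✓
b·c: (-86/3915)·(-3/2) + (-1331/56376)·27/11 + 21/40·1 = 1/2 ✓
b·c²: (-86/3915)·9/4 + (-1331/56376)·729/121 + 21/40·1 = 1/3 ✓
b·Ac: (-1331/56376)·2349/1936 + 21/40·125/336 = 1/6 ✓
b·c³: (-86/3915)·(-27/8) + (-1331/56376)·19683/1331 + 21/40·1 = 1/4 ✓
b·(c∘Ac): (-1331/56376)·63423/21296 + 21/40·125/336 = 1/8 ✓
b·Ac²: (-1331/56376)·(-7047/3872) + 21/40·155/2016 = 1/12 ✓
b·A²c: 21/40·5/63 = 1/24 ✓; 4 stages ⇒ order 4.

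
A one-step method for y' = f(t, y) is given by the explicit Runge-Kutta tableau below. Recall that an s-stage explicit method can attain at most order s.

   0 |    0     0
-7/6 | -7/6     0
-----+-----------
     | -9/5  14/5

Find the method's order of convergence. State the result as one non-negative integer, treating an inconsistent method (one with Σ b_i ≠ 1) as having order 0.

1

b = (-9/5, 14/5)
c = (0, -7/6)
Σ b_i: (-9/5)·1 + 14/5·1 = 1 ✓
b·c: 14/5·(-7/6) = -49/15 ≠ 1/2 ⇒ order 1.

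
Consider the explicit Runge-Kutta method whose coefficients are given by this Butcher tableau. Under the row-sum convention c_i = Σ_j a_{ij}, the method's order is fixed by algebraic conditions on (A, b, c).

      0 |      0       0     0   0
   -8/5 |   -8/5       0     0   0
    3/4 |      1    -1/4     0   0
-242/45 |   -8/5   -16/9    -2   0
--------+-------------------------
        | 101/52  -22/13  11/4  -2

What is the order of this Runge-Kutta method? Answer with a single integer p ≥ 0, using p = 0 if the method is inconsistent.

1

b = (101/52, -22/13, 11/4, -2)
c = (0, -8/5, 3/4, -242/45)
Ac = (0, 0, 2/5, 121/90)
Σ b_i: 101/52·1 + (-22/13)·1 + 11/4·1 + (-2)·1 = 1 ✓
b·c: (-22/13)·(-8/5) + 11/4·3/4 + (-2)·(-242/45) = 145321/9360 ≠ 1/2 ⇒ order 1.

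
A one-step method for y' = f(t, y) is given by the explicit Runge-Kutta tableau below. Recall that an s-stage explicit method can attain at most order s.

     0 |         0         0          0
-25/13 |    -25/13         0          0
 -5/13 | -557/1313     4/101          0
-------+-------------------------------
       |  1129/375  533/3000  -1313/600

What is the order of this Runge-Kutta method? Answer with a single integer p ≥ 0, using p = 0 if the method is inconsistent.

3

b = (1129/375, 533/3000, -1313/600)
c = (0, -25/13, -5/13)
Ac = (0, 0, -100/1313)
Σ b_i: 1129/375·1 + 533/3000·1 + (-1313/600)·1 = 1 ✓
b·c: 533/3000·(-25/13) + (-1313/600)·(-5/13) = 1/2 ✓
b·c²: 533/3000·625/169 + (-1313/600)·25/169 = 1/3 ✓
b·Ac: (-1313/600)·(-100/1313) = 1/6 ✓; 3 stages ⇒ order 3.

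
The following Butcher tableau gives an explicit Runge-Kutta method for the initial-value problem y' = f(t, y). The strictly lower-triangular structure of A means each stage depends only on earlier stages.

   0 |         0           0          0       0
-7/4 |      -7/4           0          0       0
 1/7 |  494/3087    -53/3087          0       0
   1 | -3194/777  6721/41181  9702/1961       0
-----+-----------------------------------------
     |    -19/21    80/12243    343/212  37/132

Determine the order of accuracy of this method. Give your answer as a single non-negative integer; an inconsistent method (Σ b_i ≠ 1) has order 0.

b = (-19/21, 80/12243, 343/212, 37/132)
c = (0, -7/4, 1/7, 1)
Ac = (0, 0, 53/1764, 187/444)
Σ b_i: (-19/21)·1 + 80/12243·1 + 343/212·1 + 37/132·1 = 1 ✓
b·c: 80/12243·(-7/4) + 343/212·1/7 + 37/132·1 = 1/2 ✓
b·c²: 80/12243·49/16 + 343/212·1/49 + 37/132·1 = 1/3 ✓
b·Ac: 343/212·53/1764 + 37/132·187/444 = 1/6 ✓
b·c³: 80/12243·(-343/64) + 343/212·1/343 + 37/132·1 = 1/4 ✓
b·(c∘Ac): 343/212·53/12348 + 37/132·187/444 = 1/8 ✓
b·Ac²: 343/212·(-53/1008) + 37/132·1067/1776 = 1/12 ✓
b·A²c: 37/132·11/74 = 1/24 ✓; 4 stages ⇒ order 4.

4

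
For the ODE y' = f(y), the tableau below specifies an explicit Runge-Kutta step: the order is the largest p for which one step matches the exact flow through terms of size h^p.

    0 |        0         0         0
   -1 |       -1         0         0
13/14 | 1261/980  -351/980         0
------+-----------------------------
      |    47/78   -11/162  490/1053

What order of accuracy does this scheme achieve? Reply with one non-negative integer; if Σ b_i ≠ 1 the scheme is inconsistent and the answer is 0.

3

b = (47/78, -11/162, 490/1053)
c = (0, -1, 13/14)
Ac = (0, 0, 351/980)
Σ b_i: 47/78·1 + (-11/162)·1 + 490/1053·1 = 1 ✓
b·c: (-11/162)·(-1) + 490/1053·13/14 = 1/2 ✓
b·c²: (-11/162)·1 + 490/1053·169/196 = 1/3 ✓
b·Ac: 490/1053·351/980 = 1/6 ✓; 3 stages ⇒ order 3.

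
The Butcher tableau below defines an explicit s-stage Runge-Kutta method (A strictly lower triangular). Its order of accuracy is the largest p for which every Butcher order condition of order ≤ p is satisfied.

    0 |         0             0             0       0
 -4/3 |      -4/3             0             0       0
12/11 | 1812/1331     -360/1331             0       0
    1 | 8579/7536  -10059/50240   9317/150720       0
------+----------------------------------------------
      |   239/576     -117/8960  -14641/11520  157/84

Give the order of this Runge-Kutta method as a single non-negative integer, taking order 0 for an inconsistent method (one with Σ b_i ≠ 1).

b = (239/576, -117/8960, -14641/11520, 157/84)
c = (0, -4/3, 12/11, 1)
Ac = (0, 0, 480/1331, 105/314)
Σ b_i: 239/576·1 + (-117/8960)·1 + (-14641/11520)·1 + 157/84·1 = 1 ✓
b·c: (-117/8960)·(-4/3) + (-14641/11520)·12/11 + 157/84·1 = 1/2 ✓
b·c²: (-117/8960)·16/9 + (-14641/11520)·144/121 + 157/84·1 = 1/3 ✓
b·Ac: (-14641/11520)·480/1331 + 157/84·105/314 = 1/6 ✓
b·c³: (-117/8960)·(-64/27) + (-14641/11520)·1728/1331 + 157/84·1 = 1/4 ✓
b·(c∘Ac): (-14641/11520)·5760/14641 + 157/84·105/314 = 1/8 ✓
b·Ac²: (-14641/11520)·(-640/1331) + 157/84·(-133/471) = 1/12 ✓
b·A²c: 157/84·7/314 = 1/24 ✓; 4 stages ⇒ order 4.

4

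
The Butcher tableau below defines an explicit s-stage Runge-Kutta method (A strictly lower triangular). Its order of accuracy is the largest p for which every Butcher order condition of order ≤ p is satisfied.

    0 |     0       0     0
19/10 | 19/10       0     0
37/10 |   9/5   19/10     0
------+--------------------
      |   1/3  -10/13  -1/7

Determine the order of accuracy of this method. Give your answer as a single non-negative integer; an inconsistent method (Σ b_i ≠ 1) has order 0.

b = (1/3, -10/13, -1/7)
c = (0, 19/10, 37/10)
Ac = (0, 0, 361/100)
Σ b_i: 1/3·1 + (-10/13)·1 + (-1/7)·1 = -158/273 ≠ 1 ⇒ order 0.

0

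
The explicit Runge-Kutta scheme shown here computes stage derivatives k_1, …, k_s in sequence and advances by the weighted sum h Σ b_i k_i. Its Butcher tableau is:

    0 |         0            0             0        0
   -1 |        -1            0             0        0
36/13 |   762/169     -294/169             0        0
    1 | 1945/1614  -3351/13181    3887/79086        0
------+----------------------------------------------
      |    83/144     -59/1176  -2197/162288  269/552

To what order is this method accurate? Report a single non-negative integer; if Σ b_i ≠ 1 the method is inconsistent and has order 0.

4

b = (83/144, -59/1176, -2197/162288, 269/552)
c = (0, -1, 36/13, 1)
Ac = (0, 0, 294/169, 105/269)
Σ b_i: 83/144·1 + (-59/1176)·1 + (-2197/162288)·1 + 269/552·1 = 1 ✓
b·c: (-59/1176)·(-1) + (-2197/162288)·36/13 + 269/552·1 = 1/2 ✓
b·c²: (-59/1176)·1 + (-2197/162288)·1296/169 + 269/552·1 = 1/3 ✓
b·Ac: (-2197/162288)·294/169 + 269/552·105/269 = 1/6 ✓
b·c³: (-59/1176)·(-1) + (-2197/162288)·46656/2197 + 269/552·1 = 1/4 ✓
b·(c∘Ac): (-2197/162288)·10584/2197 + 269/552·105/269 = 1/8 ✓
b·Ac²: (-2197/162288)·(-294/169) + 269/552·33/269 = 1/12 ✓
b·A²c: 269/552·23/269 = 1/24 ✓; 4 stages ⇒ order 4.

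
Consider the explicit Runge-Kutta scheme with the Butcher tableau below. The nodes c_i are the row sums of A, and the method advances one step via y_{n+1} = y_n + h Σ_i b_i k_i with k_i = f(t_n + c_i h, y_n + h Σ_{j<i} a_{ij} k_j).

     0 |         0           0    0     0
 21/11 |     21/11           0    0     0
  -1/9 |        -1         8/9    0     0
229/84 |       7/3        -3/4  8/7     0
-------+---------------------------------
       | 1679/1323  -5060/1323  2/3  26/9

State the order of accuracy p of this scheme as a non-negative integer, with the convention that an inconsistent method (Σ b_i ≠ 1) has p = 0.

b = (1679/1323, -5060/1323, 2/3, 26/9)
c = (0, 21/11, -1/9, 229/84)
Ac = (0, 0, 56/33, -4321/2772)
Σ b_i: 1679/1323·1 + (-5060/1323)·1 + 2/3·1 + 26/9·1 = 1 ✓
b·c: (-5060/1323)·21/11 + 2/3·(-1/9) + 26/9·229/84 = 1/2 ✓
b·c²: (-5060/1323)·441/121 + 2/3·1/81 + 26/9·52441/7056 = 7899893/1047816 ≠ 1/3 ⇒ order 2.
b·Ac: 2/3·56/33 + 26/9·(-4321/2772) = -42061/12474 ≠ 1/6

2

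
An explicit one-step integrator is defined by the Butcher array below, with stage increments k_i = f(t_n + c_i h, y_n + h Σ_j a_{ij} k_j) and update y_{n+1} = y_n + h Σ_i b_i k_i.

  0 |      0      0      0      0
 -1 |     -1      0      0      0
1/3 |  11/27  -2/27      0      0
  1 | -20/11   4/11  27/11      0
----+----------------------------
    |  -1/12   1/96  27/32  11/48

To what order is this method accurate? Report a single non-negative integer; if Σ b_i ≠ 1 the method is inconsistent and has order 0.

b = (-1/12, 1/96, 27/32, 11/48)
c = (0, -1, 1/3, 1)
Ac = (0, 0, 2/27, 5/11)
Σ b_i: (-1/12)·1 + 1/96·1 + 27/32·1 + 11/48·1 = 1 ✓
b·c: 1/96·(-1) + 27/32·1/3 + 11/48·1 = 1/2 ✓
b·c²: 1/96·1 + 27/32·1/9 + 11/48·1 = 1/3 ✓
b·Ac: 27/32·2/27 + 11/48·5/11 = 1/6 ✓
b·c³: 1/96·(-1) + 27/32·1/27 + 11/48·1 = 1/4 ✓
b·(c∘Ac): 27/32·2/81 + 11/48·5/11 = 1/8 ✓
b·Ac²: 27/32·(-2/27) + 11/48·7/11 = 1/12 ✓
b·A²c: 11/48·2/11 = 1/24 ✓; 4 stages ⇒ order 4.

4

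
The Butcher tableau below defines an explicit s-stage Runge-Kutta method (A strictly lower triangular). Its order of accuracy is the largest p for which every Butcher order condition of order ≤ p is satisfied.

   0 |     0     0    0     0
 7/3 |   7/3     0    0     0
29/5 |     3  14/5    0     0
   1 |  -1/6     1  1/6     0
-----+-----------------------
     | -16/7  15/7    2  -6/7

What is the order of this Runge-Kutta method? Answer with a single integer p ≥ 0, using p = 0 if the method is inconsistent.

1

b = (-16/7, 15/7, 2, -6/7)
c = (0, 7/3, 29/5, 1)
Ac = (0, 0, 98/15, 33/10)
Σ b_i: (-16/7)·1 + 15/7·1 + 2·1 + (-6/7)·1 = 1 ✓
b·c: 15/7·7/3 + 2·29/5 + (-6/7)·1 = 551/35 ≠ 1/2 ⇒ order 1.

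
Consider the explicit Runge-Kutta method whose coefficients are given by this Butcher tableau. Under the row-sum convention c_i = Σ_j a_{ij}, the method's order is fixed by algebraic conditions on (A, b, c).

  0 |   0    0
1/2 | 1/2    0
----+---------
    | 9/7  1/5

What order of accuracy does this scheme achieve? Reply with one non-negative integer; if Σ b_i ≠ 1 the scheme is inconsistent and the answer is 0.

b = (9/7, 1/5)
c = (0, 1/2)
Σ b_i: 9/7·1 + 1/5·1 = 52/35 ≠ 1 ⇒ order 0.

0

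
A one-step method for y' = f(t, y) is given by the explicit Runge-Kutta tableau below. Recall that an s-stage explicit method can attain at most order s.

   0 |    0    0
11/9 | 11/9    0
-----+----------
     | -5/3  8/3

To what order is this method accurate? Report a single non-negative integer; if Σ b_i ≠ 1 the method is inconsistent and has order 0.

b = (-5/3, 8/3)
c = (0, 11/9)
Σ b_i: (-5/3)·1 + 8/3·1 = 1 ✓
b·c: 8/3·11/9 = 88/27 ≠ 1/2 ⇒ order 1.

1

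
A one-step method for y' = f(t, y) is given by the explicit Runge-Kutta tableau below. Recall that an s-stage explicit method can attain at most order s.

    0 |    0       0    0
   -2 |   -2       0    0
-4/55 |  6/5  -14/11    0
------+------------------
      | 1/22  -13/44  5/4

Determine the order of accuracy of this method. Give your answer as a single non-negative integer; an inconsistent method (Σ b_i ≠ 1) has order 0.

b = (1/22, -13/44, 5/4)
c = (0, -2, -4/55)
Ac = (0, 0, 28/11)
Σ b_i: 1/22·1 + (-13/44)·1 + 5/4·1 = 1 ✓
b·c: (-13/44)·(-2) + 5/4·(-4/55) = 1/2 ✓
b·c²: (-13/44)·4 + 5/4·16/3025 = -711/605 ≠ 1/3 ⇒ order 2.
b·Ac: 5/4·28/11 = 35/11 ≠ 1/6

2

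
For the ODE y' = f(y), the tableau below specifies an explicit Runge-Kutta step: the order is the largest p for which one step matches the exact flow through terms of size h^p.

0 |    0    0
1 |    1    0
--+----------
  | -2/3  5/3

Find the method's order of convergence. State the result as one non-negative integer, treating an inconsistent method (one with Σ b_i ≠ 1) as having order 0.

1

b = (-2/3, 5/3)
c = (0, 1)
Σ b_i: (-2/3)·1 + 5/3·1 = 1 ✓
b·c: 5/3·1 = 5/3 ≠ 1/2 ⇒ order 1.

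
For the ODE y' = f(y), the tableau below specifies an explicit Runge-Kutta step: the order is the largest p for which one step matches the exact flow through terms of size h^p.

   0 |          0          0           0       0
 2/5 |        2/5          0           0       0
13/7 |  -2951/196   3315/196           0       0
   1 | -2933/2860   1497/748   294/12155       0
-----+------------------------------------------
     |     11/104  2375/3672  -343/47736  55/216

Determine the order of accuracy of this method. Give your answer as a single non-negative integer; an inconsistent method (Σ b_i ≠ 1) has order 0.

4

b = (11/104, 2375/3672, -343/47736, 55/216)
c = (0, 2/5, 13/7, 1)
Ac = (0, 0, 663/98, 93/110)
Σ b_i: 11/104·1 + 2375/3672·1 + (-343/47736)·1 + 55/216·1 = 1 ✓
b·c: 2375/3672·2/5 + (-343/47736)·13/7 + 55/216·1 = 1/2 ✓
b·c²: 2375/3672·4/25 + (-343/47736)·169/49 + 55/216·1 = 1/3 ✓
b·Ac: (-343/47736)·663/98 + 55/216·93/110 = 1/6 ✓
b·c³: 2375/3672·8/125 + (-343/47736)·2197/343 + 55/216·1 = 1/4 ✓
b·(c∘Ac): (-343/47736)·8619/686 + 55/216·93/110 = 1/8 ✓
b·Ac²: (-343/47736)·663/245 + 55/216·111/275 = 1/12 ✓
b·A²c: 55/216·9/55 = 1/24 ✓; 4 stages ⇒ order 4.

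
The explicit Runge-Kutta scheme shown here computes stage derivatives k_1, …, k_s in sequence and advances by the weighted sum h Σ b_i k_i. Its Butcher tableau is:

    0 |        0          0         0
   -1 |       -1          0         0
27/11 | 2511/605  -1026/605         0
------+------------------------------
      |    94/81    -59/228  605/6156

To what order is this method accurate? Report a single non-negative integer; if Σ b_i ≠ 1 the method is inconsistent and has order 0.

b = (94/81, -59/228, 605/6156)
c = (0, -1, 27/11)
Ac = (0, 0, 1026/605)
Σ b_i: 94/81·1 + (-59/228)·1 + 605/6156·1 = 1 ✓
b·c: (-59/228)·(-1) + 605/6156·27/11 = 1/2 ✓
b·c²: (-59/228)·1 + 605/6156·729/121 = 1/3 ✓
b·Ac: 605/6156·1026/605 = 1/6 ✓; 3 stages ⇒ order 3.

3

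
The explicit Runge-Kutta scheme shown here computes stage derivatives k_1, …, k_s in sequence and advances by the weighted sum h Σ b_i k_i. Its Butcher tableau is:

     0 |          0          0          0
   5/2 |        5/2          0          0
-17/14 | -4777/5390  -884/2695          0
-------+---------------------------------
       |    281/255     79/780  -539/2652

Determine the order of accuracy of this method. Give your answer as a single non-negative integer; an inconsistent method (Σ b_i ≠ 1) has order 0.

b = (281/255, 79/780, -539/2652)
c = (0, 5/2, -17/14)
Ac = (0, 0, -442/539)
Σ b_i: 281/255·1 + 79/780·1 + (-539/2652)·1 = 1 ✓
b·c: 79/780·5/2 + (-539/2652)·(-17/14) = 1/2 ✓
b·c²: 79/780·25/4 + (-539/2652)·289/196 = 1/3 ✓
b·Ac: (-539/2652)·(-442/539) = 1/6 ✓; 3 stages ⇒ order 3.

3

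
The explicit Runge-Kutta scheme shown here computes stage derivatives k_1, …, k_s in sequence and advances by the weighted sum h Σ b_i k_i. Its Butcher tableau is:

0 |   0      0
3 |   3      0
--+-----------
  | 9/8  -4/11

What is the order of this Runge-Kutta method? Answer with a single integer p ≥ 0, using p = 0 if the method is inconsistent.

0

b = (9/8, -4/11)
c = (0, 3)
Σ b_i: 9/8·1 + (-4/11)·1 = 67/88 ≠ 1 ⇒ order 0.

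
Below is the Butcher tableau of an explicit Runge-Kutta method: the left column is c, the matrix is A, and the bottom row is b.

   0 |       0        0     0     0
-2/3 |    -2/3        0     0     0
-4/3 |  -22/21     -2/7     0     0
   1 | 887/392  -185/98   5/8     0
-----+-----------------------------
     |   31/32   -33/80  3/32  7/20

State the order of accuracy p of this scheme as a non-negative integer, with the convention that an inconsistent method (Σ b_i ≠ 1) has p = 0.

b = (31/32, -33/80, 3/32, 7/20)
c = (0, -2/3, -4/3, 1)
Ac = (0, 0, 4/21, 125/294)
Σ b_i: 31/32·1 + (-33/80)·1 + 3/32·1 + 7/20·1 = 1 ✓
b·c: (-33/80)·(-2/3) + 3/32·(-4/3) + 7/20·1 = 1/2 ✓
b·c²: (-33/80)·4/9 + 3/32·16/9 + 7/20·1 = 1/3 ✓
b·Ac: 3/32·4/21 + 7/20·125/294 = 1/6 ✓
b·c³: (-33/80)·(-8/27) + 3/32·(-64/27) + 7/20·1 = 1/4 ✓
b·(c∘Ac): 3/32·(-16/63) + 7/20·125/294 = 1/8 ✓
b·Ac²: 3/32·(-8/63) + 7/20·40/147 = 1/12 ✓
b·A²c: 7/20·5/42 = 1/24 ✓; 4 stages ⇒ order 4.

4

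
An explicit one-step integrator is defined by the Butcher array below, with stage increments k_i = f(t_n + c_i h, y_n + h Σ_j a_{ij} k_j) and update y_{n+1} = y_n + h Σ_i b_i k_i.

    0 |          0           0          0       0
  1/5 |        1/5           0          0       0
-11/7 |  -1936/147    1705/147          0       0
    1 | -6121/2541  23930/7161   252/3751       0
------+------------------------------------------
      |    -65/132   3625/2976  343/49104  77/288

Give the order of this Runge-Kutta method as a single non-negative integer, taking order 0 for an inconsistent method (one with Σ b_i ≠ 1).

4

b = (-65/132, 3625/2976, 343/49104, 77/288)
c = (0, 1/5, -11/7, 1)
Ac = (0, 0, 341/147, 130/231)
Σ b_i: (-65/132)·1 + 3625/2976·1 + 343/49104·1 + 77/288·1 = 1 ✓
b·c: 3625/2976·1/5 + 343/49104·(-11/7) + 77/288·1 = 1/2 ✓
b·c²: 3625/2976·1/25 + 343/49104·121/49 + 77/288·1 = 1/3 ✓
b·Ac: 343/49104·341/147 + 77/288·130/231 = 1/6 ✓
b·c³: 3625/2976·1/125 + 343/49104·(-1331/343) + 77/288·1 = 1/4 ✓
b·(c∘Ac): 343/49104·(-3751/1029) + 77/288·130/231 = 1/8 ✓
b·Ac²: 343/49104·341/735 + 77/288·346/1155 = 1/12 ✓
b·A²c: 77/288·12/77 = 1/24 ✓; 4 stages ⇒ order 4.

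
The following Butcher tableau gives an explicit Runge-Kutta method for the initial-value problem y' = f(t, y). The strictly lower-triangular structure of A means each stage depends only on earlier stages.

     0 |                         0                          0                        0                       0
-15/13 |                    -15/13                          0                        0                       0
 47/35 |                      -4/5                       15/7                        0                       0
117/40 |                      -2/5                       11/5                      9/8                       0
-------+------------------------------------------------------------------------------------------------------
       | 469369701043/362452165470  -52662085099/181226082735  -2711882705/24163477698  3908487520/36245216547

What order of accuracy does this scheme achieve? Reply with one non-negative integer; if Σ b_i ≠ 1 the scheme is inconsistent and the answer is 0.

b = (469369701043/362452165470, -52662085099/181226082735, -2711882705/24163477698, 3908487520/36245216547)
c = (0, -15/13, 47/35, 117/40)
Ac = (0, 0, -225/91, -3741/3640)
Σ b_i: 469369701043/362452165470·1 + (-52662085099/181226082735)·1 + (-2711882705/24163477698)·1 + 3908487520/36245216547·1 = 1 ✓
b·c: (-52662085099/181226082735)·(-15/13) + (-2711882705/24163477698)·47/35 + 3908487520/36245216547·117/40 = 1/2 ✓
b·c²: (-52662085099/181226082735)·225/169 + (-2711882705/24163477698)·2209/1225 + 3908487520/36245216547·13689/1600 = 1/3 ✓
b·Ac: (-2711882705/24163477698)·(-225/91) + 3908487520/36245216547·(-3741/3640) = 1/6 ✓
b·c³: (-52662085099/181226082735)·(-3375/2197) + (-2711882705/24163477698)·103823/42875 + 3908487520/36245216547·1601613/64000 = 1263566473537139/439775294103600 ≠ 1/4 ⇒ order 3.
b·(c∘Ac): (-2711882705/24163477698)·(-2115/637) + 3908487520/36245216547·(-33669/11200) = 12686959866/261771008395 ≠ 1/8
b·Ac²: (-2711882705/24163477698)·3375/1183 + 3908487520/36245216547·8210889/1656200 = 785817369531/3664794117530 ≠ 1/12
b·A²c: 3908487520/36245216547·(-2025/728) = -15703744500/52354201679 ≠ 1/24

3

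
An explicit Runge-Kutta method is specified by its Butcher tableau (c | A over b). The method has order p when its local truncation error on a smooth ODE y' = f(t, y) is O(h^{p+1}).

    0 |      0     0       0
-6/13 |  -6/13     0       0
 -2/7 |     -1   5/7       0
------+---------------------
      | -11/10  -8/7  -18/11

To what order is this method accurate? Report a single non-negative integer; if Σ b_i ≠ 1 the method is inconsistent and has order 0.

b = (-11/10, -8/7, -18/11)
c = (0, -6/13, -2/7)
Ac = (0, 0, -30/91)
Σ b_i: (-11/10)·1 + (-8/7)·1 + (-18/11)·1 = -2987/770 ≠ 1 ⇒ order 0.

0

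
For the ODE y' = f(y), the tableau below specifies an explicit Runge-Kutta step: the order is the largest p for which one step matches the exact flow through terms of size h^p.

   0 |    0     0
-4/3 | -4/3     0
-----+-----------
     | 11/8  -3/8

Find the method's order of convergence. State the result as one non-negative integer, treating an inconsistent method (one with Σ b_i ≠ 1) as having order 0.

2

b = (11/8, -3/8)
c = (0, -4/3)
Σ b_i: 11/8·1 + (-3/8)·1 = 1 ✓
b·c: (-3/8)·(-4/3) = 1/2 ✓; 2 stages ⇒ order 2.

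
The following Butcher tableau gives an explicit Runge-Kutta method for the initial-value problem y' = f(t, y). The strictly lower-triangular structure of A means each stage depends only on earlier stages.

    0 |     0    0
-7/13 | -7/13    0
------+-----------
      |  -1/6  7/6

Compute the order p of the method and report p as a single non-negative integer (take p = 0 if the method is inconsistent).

b = (-1/6, 7/6)
c = (0, -7/13)
Σ b_i: (-1/6)·1 + 7/6·1 = 1 ✓
b·c: 7/6·(-7/13) = -49/78 ≠ 1/2 ⇒ order 1.

1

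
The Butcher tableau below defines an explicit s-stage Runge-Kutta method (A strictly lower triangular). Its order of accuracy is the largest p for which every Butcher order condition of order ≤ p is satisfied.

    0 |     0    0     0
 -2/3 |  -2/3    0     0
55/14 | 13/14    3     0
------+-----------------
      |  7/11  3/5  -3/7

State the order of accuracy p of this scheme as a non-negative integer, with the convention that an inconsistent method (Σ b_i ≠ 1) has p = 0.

0

b = (7/11, 3/5, -3/7)
c = (0, -2/3, 55/14)
Ac = (0, 0, -2)
Σ b_i: 7/11·1 + 3/5·1 + (-3/7)·1 = 311/385 ≠ 1 ⇒ order 0.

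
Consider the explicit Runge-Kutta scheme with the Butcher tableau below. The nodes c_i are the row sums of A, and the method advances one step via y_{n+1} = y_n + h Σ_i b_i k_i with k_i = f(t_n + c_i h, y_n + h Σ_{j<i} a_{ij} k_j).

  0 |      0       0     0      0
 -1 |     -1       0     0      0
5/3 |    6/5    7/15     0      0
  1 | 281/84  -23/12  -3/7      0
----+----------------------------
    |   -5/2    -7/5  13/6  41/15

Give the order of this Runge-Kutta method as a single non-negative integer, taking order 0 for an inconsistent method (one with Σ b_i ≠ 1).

b = (-5/2, -7/5, 13/6, 41/15)
c = (0, -1, 5/3, 1)
Ac = (0, 0, -7/15, 101/84)
Σ b_i: (-5/2)·1 + (-7/5)·1 + 13/6·1 + 41/15·1 = 1 ✓
b·c: (-7/5)·(-1) + 13/6·5/3 + 41/15·1 = 697/90 ≠ 1/2 ⇒ order 1.

1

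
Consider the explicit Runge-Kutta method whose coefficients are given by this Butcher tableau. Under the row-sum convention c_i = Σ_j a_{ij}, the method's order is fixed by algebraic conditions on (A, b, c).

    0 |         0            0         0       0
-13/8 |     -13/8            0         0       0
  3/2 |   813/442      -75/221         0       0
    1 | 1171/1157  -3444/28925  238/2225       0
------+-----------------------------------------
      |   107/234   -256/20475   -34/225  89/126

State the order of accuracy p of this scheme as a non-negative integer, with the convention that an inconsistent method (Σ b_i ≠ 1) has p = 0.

4

b = (107/234, -256/20475, -34/225, 89/126)
c = (0, -13/8, 3/2, 1)
Ac = (0, 0, 75/136, 63/178)
Σ b_i: 107/234·1 + (-256/20475)·1 + (-34/225)·1 + 89/126·1 = 1 ✓
b·c: (-256/20475)·(-13/8) + (-34/225)·3/2 + 89/126·1 = 1/2 ✓
b·c²: (-256/20475)·169/64 + (-34/225)·9/4 + 89/126·1 = 1/3 ✓
b·Ac: (-34/225)·75/136 + 89/126·63/178 = 1/6 ✓
b·c³: (-256/20475)·(-2197/512) + (-34/225)·27/8 + 89/126·1 = 1/4 ✓
b·(c∘Ac): (-34/225)·225/272 + 89/126·63/178 = 1/8 ✓
b·Ac²: (-34/225)·(-975/1088) + 89/126·(-105/1424) = 1/12 ✓
b·A²c: 89/126·21/356 = 1/24 ✓; 4 stages ⇒ order 4.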